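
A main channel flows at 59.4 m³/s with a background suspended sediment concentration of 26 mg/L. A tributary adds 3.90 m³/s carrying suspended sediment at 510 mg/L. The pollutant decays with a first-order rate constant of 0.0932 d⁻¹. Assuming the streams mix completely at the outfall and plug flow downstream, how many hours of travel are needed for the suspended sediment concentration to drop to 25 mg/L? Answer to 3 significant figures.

207 h

After mixing, C = (59.40·26.00 + 3.900·510.0) / 63.30 = 3533/63.30 = 55.82 mg/L.
55.82·exp(−k·t) = 25 → t = ln(55.82/25)/k = 744600 s = 206.8 h.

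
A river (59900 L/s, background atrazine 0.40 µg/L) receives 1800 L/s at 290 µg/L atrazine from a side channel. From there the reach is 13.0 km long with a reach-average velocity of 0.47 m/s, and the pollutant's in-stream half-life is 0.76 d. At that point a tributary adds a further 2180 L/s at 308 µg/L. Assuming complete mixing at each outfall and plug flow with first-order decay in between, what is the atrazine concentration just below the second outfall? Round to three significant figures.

After mixing, C = (59900·0.4000 + 1800·290.0) / 61700 = 546000/61700 = 8.849 µg/L; combined flow 61700 L/s.
Travel time t = 13.0·1000 / 0.47 = 27660 s = 7.683 h.
Half-life 0.76 d → k = ln 2 / 0.76 = 0.9120 d⁻¹.
First-order decay: C = 8.849·exp(−k·t) = 8.849·0.7468 = 6.608 µg/L.
Second outfall: C = (61700·6.608 + 2180·308.0)/63880 = 16.89 µg/L.

16.9 µg/L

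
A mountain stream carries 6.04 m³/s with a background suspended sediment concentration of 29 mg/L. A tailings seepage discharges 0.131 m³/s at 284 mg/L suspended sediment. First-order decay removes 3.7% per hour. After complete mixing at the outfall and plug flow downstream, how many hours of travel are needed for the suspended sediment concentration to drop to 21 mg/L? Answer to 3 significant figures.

13.1 h

After mixing, C = (6.040·29.00 + 0.1310·284.0) / 6.171 = 212.4/6.171 = 34.41 mg/L.
3.7%/h lost → k = −ln(1 − 0.037) = 0.03770 h⁻¹.
34.41·exp(−k·t) = 21 → t = ln(34.41/21)/k = 47160 s = 13.10 h.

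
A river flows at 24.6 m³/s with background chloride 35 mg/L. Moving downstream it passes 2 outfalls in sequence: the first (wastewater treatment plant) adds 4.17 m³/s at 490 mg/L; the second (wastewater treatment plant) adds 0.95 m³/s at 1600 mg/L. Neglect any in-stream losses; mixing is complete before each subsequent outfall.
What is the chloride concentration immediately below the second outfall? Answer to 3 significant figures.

149 mg/L

After outfall 1: Q = 24.60 + 4.170 = 28.77 m³/s; C = (24.60·35.00 + 4.170·490.0)/28.77 = 100.9 mg/L.
After outfall 2: Q = 28.77 + 0.9500 = 29.72 m³/s; C = (28.77·100.9 + 0.9500·1600)/29.72 = 148.9 mg/L.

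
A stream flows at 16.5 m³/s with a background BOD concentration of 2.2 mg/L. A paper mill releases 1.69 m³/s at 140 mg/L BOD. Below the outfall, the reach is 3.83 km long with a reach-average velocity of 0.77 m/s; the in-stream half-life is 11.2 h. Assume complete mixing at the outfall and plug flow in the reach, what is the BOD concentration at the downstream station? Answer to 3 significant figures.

Mass balance: C = (16.50·2.200 + 1.690·140.0) / 18.19 = 272.9/18.19 = 15.00 mg/L.
Travel time t = 3.83·1000 / 0.77 = 4974 s = 1.382 h.
Half-life 11.2 h → k = ln 2 / 11.2 = 0.06189 h⁻¹ = 1.485 d⁻¹.
Decay over the reach: 15.00·exp(−kt) = 15.00·0.9180 = 13.77 mg/L.

13.8 mg/L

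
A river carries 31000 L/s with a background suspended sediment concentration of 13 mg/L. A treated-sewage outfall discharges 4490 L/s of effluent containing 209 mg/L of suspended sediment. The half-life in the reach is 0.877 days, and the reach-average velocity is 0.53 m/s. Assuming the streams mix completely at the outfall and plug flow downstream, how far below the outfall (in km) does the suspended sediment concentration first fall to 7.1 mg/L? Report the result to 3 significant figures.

96.9 km

After mixing, C = (31000·13.00 + 4490·209.0) / 35490 = 1341000/35490 = 37.80 mg/L.
Half-life 0.877 d → k = ln 2 / 0.877 = 0.7904 d⁻¹.
Set 37.80·exp(−k·t) = 7.1 → t = ln(37.80/7.1)/k = 182800 s = 50.78 h.
Distance = v·t = 0.53·182800 = 96880 m = 96.88 km.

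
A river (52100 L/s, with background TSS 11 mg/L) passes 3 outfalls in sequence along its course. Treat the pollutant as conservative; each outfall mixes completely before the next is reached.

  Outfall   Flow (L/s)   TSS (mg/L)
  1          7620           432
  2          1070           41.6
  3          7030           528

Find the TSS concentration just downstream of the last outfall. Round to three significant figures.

112 mg/L

Below outfall 1: Q → 59720 L/s, C = (52100·11.00 + 7620·432.0)/59720 = 64.72 mg/L.
Below outfall 2: Q → 60790 L/s, C = (59720·64.72 + 1070·41.60)/60790 = 64.31 mg/L.
Below outfall 3: Q → 67820 L/s, C = (60790·64.31 + 7030·528.0)/67820 = 112.4 mg/L.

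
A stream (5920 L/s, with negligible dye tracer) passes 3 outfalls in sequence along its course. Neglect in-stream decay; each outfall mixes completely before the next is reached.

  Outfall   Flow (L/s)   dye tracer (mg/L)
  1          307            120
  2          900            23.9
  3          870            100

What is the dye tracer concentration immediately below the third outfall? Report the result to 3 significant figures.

Below outfall 1: Q → 6227 L/s, C = (5920·0 + 307.0·120.0)/6227 = 5.916 mg/L.
Below outfall 2: Q → 7127 L/s, C = (6227·5.916 + 900.0·23.90)/7127 = 8.187 mg/L.
Below outfall 3: Q → 7997 L/s, C = (7127·8.187 + 870.0·100.0)/7997 = 18.18 mg/L.

18.2 mg/L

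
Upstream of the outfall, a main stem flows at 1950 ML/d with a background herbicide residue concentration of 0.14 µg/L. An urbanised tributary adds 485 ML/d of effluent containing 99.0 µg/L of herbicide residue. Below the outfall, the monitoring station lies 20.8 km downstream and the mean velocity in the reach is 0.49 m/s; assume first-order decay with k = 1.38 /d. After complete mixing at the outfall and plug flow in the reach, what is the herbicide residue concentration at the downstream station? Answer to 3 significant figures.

After mixing, C = (1950·0.1400 + 485.0·99.00) / 2435 = 48290/2435 = 19.83 µg/L.
Travel time t = 20.8·1000 / 0.49 = 42450 s = 11.79 h.
After decay, C = 19.83 × e^(−kt) = 19.83 × 0.5076 = 10.07 µg/L.

10.1 µg/L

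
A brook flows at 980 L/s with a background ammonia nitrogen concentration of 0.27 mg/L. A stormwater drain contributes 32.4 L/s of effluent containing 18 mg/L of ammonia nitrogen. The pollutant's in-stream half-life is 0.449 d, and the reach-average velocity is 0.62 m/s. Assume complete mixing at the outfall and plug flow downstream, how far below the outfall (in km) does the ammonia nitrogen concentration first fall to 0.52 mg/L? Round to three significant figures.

Conservation of mass: C = (980.0·0.2700 + 32.40·18.00) / 1012 = 847.8/1012 = 0.8374 mg/L.
Half-life 0.449 d → k = ln 2 / 0.449 = 1.544 d⁻¹.
Set 0.8374·exp(−k·t) = 0.52 → t = ln(0.8374/0.52)/k = 26670 s = 7.408 h.
Distance = v·t = 0.62·26670 = 16530 m = 16.53 km.

16.5 km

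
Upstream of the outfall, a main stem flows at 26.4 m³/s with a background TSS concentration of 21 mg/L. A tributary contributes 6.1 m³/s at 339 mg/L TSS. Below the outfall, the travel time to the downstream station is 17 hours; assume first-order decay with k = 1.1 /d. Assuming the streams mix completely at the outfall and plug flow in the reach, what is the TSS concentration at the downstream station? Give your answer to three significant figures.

37.0 mg/L

Flow-weighted average: C = (26.40·21.00 + 6.100·339.0) / 32.50 = 2622/32.50 = 80.69 mg/L.
After decay, C = 80.69 × e^(−kt) = 80.69 × 0.4588 = 37.02 mg/L.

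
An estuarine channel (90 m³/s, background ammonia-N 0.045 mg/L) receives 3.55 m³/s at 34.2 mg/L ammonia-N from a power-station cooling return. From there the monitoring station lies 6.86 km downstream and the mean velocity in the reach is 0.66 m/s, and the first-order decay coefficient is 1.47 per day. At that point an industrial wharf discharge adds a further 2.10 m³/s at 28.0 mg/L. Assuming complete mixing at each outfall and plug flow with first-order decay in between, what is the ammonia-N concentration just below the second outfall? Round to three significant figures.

Flow-weighted average: C = (90.00·0.04500 + 3.550·34.20) / 93.55 = 125.5/93.55 = 1.341 mg/L; combined flow 93.55 m³/s.
Travel time t = 6.86·1000 / 0.66 = 10390 s = 2.887 h.
Decay over the reach: 1.341·exp(−kt) = 1.341·0.8379 = 1.124 mg/L.
At the second outfall, C = (93.55·1.124 + 2.100·28.00) / (93.55 + 2.100) = 1.714 mg/L.

1.71 mg/L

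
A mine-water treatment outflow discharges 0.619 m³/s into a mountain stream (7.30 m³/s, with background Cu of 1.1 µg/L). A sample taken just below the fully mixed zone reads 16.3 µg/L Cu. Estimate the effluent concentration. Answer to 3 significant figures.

196 µg/L

Mass balance: 7.300·1.100 + 0.6190·Cₑ = 7.919·16.30
→ Cₑ = (7.919·16.30 − 7.300·1.100) / 0.6190 = 195.6 µg/L.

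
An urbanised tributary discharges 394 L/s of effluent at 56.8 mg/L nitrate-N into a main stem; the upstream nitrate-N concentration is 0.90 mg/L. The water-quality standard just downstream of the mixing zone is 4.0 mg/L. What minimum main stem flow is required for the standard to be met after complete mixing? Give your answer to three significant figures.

Set C_mix = 4.0: (Q·0.9000 + 394.0·56.80) / (Q + 394.0) = 4.0
→ Q = 394.0·(56.80 − 4.0)/(4.0 − 0.9000) = 6711 L/s.

6710 L/s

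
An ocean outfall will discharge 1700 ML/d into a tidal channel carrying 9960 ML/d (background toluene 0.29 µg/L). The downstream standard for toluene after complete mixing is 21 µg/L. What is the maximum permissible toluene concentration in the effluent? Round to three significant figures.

At the limit, (Qr·Cr + Qe·Cₑ)/(Qr + Qe) = 21:
Cₑ = (11660·21 − 9960·0.2900) / 1700 = 142.3 µg/L.

142 µg/L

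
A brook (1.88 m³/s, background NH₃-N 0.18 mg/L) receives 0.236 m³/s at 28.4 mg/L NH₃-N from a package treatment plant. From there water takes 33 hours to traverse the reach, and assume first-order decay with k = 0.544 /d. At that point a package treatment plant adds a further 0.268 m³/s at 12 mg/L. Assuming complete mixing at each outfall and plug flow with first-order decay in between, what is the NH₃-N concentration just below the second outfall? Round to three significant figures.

2.75 mg/L

Mass balance: C = (1.880·0.1800 + 0.2360·28.40) / 2.116 = 7.041/2.116 = 3.327 mg/L; combined flow 2.116 m³/s.
After decay, C = 3.327 × e^(−kt) = 3.327 × 0.4733 = 1.575 mg/L.
At the second outfall, C = (2.116·1.575 + 0.2680·12.00) / (2.116 + 0.2680) = 2.747 mg/L.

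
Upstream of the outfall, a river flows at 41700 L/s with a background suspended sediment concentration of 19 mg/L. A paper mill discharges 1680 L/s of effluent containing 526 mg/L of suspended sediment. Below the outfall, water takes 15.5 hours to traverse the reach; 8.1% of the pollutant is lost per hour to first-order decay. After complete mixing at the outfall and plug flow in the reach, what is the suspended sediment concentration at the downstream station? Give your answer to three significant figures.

10.4 mg/L

Conservation of mass: C = (41700·19.00 + 1680·526.0) / 43380 = 1676000/43380 = 38.63 mg/L.
8.1%/h lost → k = −ln(1 − 0.081) = 0.08447 h⁻¹.
Decay over the reach: 38.63·exp(−kt) = 38.63·0.2700 = 10.43 mg/L.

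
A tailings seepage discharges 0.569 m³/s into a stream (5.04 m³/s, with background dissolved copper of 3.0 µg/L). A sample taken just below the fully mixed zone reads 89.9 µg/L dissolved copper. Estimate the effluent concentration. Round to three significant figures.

860 µg/L

Mass balance: 5.040·3.000 + 0.5690·Cₑ = 5.609·89.90
→ Cₑ = (5.609·89.90 − 5.040·3.000) / 0.5690 = 859.6 µg/L.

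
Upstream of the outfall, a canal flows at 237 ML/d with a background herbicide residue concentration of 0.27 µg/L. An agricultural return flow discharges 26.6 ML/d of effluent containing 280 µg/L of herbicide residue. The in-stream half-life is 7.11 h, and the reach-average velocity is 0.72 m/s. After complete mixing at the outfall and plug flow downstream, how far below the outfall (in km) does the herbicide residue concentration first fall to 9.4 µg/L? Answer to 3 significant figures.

29.5 km

Mass balance: C = (237.0·0.2700 + 26.60·280.0) / 263.6 = 7512/263.6 = 28.50 µg/L.
Half-life 7.11 h → k = ln 2 / 7.11 = 0.09749 h⁻¹ = 2.340 d⁻¹.
Set 28.50·exp(−k·t) = 9.4 → t = ln(28.50/9.4)/k = 40960 s = 11.38 h.
Distance = v·t = 0.72·40960 = 29490 m = 29.49 km.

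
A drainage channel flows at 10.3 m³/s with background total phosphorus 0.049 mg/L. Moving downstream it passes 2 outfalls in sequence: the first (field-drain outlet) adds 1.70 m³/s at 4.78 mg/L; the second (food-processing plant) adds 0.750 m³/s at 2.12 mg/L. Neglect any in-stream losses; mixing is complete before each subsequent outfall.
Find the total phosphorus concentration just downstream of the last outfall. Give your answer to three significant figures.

0.802 mg/L

Outfall 1: combined Q = 12.00 m³/s; C = (10.30·0.04900 + 1.700·4.780)/12.00 = 0.7192 mg/L.
Outfall 2: combined Q = 12.75 m³/s; C = (12.00·0.7192 + 0.7500·2.120)/12.75 = 0.8016 mg/L.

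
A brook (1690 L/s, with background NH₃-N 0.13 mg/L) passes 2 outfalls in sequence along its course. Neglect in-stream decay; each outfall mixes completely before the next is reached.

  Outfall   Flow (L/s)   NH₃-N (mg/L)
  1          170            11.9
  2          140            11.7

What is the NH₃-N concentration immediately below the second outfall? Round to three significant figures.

Outfall 1: combined Q = 1860 L/s; C = (1690·0.1300 + 170.0·11.90)/1860 = 1.206 mg/L.
Outfall 2: combined Q = 2000 L/s; C = (1860·1.206 + 140.0·11.70)/2000 = 1.940 mg/L.

1.94 mg/L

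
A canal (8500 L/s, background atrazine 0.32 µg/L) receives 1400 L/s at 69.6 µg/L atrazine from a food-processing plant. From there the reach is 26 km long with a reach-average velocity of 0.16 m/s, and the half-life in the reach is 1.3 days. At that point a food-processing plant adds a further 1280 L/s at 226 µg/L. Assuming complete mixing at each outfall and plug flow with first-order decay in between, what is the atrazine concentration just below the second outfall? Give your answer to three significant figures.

29.2 µg/L

Flow-weighted average: C = (8500·0.3200 + 1400·69.60) / 9900 = 100200/9900 = 10.12 µg/L; combined flow 9900 L/s.
Travel time t = 26·1000 / 0.16 = 162500 s = 45.14 h.
Half-life 1.3 d → k = ln 2 / 1.3 = 0.5332 d⁻¹.
First-order decay: C = 10.12·exp(−k·t) = 10.12·0.3668 = 3.711 µg/L.
Second outfall: C = (9900·3.711 + 1280·226.0)/11180 = 29.16 µg/L.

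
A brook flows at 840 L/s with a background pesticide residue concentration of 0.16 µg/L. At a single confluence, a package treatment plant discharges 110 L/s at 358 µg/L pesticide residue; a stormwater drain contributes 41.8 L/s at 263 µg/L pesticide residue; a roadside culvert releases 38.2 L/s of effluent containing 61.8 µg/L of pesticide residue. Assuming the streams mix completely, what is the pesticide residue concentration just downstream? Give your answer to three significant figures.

51.3 µg/L

After mixing, C = (840.0·0.1600 + 110.0·358.0 + 41.80·263.0 + 38.20·61.80) / 1030 = 52870/1030 = 51.33 µg/L.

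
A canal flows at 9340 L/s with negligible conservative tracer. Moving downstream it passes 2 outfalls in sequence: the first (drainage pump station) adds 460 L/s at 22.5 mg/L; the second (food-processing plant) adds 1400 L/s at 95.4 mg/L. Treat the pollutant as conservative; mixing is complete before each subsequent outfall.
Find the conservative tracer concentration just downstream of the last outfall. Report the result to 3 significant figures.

12.8 mg/L

Below outfall 1: Q → 9800 L/s, C = (9340·0 + 460.0·22.50)/9800 = 1.056 mg/L.
Below outfall 2: Q → 11200 L/s, C = (9800·1.056 + 1400·95.40)/11200 = 12.85 mg/L.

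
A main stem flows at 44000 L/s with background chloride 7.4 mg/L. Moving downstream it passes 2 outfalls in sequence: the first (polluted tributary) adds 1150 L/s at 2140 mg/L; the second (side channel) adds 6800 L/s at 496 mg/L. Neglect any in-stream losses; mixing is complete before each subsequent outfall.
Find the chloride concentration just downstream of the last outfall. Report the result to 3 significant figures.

119 mg/L

After outfall 1: Q = 44000 + 1150 = 45150 L/s; C = (44000·7.400 + 1150·2140)/45150 = 61.72 mg/L.
After outfall 2: Q = 45150 + 6800 = 51950 L/s; C = (45150·61.72 + 6800·496.0)/51950 = 118.6 mg/L.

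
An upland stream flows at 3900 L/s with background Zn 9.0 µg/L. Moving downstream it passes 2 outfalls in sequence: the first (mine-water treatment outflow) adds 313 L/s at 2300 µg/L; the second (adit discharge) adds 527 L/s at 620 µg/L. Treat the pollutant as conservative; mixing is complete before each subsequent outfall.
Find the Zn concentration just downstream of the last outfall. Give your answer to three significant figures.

Below outfall 1: Q → 4213 L/s, C = (3900·9.000 + 313.0·2300)/4213 = 179.2 µg/L.
Below outfall 2: Q → 4740 L/s, C = (4213·179.2 + 527.0·620.0)/4740 = 228.2 µg/L.

228 µg/L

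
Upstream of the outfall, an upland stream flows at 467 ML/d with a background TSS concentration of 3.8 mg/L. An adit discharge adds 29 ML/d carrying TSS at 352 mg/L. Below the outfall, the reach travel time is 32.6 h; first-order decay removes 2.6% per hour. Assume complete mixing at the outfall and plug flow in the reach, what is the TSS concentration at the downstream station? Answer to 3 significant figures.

10.2 mg/L

Mixed concentration C = ΣQC/ΣQ = (467.0·3.800 + 29.00·352.0) / 496.0 = 11980/496.0 = 24.16 mg/L.
2.6%/h lost → k = −ln(1 − 0.026) = 0.02634 h⁻¹.
Applying C = C₀e^(−kt): 24.16 × 0.4237 = 10.24 mg/L.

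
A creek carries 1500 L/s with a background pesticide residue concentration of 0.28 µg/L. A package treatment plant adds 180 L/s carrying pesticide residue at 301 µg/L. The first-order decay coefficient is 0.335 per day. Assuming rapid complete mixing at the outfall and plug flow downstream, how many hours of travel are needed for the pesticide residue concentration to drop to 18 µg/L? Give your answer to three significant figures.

Conservation of mass: C = (1500·0.2800 + 180.0·301.0) / 1680 = 54600/1680 = 32.50 µg/L.
32.50·exp(−k·t) = 18 → t = ln(32.50/18)/k = 152400 s = 42.33 h.

42.3 h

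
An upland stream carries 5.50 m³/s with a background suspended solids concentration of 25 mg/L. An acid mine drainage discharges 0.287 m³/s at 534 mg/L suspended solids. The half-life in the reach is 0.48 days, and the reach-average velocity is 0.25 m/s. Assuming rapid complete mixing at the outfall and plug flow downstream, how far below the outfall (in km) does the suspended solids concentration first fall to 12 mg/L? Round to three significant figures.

After mixing, C = (5.500·25.00 + 0.2870·534.0) / 5.787 = 290.8/5.787 = 50.24 mg/L.
Half-life 0.48 d → k = ln 2 / 0.48 = 1.444 d⁻¹.
Set 50.24·exp(−k·t) = 12 → t = ln(50.24/12)/k = 85680 s = 23.80 h.
Distance = v·t = 0.25·85680 = 21420 m = 21.42 km.

21.4 km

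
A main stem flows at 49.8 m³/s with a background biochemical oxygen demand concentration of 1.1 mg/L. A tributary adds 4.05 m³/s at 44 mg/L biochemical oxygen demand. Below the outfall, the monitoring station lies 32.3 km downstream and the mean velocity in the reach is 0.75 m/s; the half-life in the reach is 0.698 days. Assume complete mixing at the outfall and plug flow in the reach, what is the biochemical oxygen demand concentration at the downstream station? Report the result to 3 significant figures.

2.64 mg/L

Mass balance: C = (49.80·1.100 + 4.050·44.00) / 53.85 = 233.0/53.85 = 4.326 mg/L.
Travel time t = 32.3·1000 / 0.75 = 43070 s = 11.96 h.
Half-life 0.698 d → k = ln 2 / 0.698 = 0.9930 d⁻¹.
After decay, C = 4.326 × e^(−kt) = 4.326 × 0.6096 = 2.637 mg/L.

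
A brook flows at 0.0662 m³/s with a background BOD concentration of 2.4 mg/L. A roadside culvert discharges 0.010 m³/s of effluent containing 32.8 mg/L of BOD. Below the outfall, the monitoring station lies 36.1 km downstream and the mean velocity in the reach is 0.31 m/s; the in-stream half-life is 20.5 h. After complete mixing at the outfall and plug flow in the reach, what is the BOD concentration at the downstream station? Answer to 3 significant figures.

2.14 mg/L

Mixed concentration C = ΣQC/ΣQ = (0.06620·2.400 + 0.01000·32.80) / 0.07620 = 0.4869/0.07620 = 6.390 mg/L.
Travel time t = 36.1·1000 / 0.31 = 116500 s = 32.35 h.
Half-life 20.5 h → k = ln 2 / 20.5 = 0.03381 h⁻¹ = 0.8115 d⁻¹.
First-order decay: C = 6.390·exp(−k·t) = 6.390·0.3350 = 2.140 mg/L.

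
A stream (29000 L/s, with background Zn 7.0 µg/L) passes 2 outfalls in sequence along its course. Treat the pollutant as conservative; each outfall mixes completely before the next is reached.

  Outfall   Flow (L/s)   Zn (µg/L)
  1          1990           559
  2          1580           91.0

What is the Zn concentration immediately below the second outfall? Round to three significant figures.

44.8 µg/L

After outfall 1: Q = 29000 + 1990 = 30990 L/s; C = (29000·7.000 + 1990·559.0)/30990 = 42.45 µg/L.
After outfall 2: Q = 30990 + 1580 = 32570 L/s; C = (30990·42.45 + 1580·91.00)/32570 = 44.80 µg/L.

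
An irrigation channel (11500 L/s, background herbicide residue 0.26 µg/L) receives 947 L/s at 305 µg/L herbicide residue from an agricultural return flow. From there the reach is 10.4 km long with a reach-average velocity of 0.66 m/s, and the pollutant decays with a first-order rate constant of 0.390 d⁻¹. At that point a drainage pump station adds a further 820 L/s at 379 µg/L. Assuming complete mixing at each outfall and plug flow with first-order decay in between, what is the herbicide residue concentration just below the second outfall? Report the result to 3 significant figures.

43.9 µg/L

Mass balance: C = (11500·0.2600 + 947.0·305.0) / 12450 = 291800/12450 = 23.45 µg/L; combined flow 12450 L/s.
Travel time t = 10.4·1000 / 0.66 = 15760 s = 4.377 h.
After decay, C = 23.45 × e^(−kt) = 23.45 × 0.9313 = 21.84 µg/L.
Second outfall: C = (12450·21.84 + 820.0·379.0)/13270 = 43.91 µg/L.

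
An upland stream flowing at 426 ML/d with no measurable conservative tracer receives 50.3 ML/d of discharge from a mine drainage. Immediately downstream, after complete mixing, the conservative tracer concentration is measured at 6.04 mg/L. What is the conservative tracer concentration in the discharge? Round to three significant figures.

57.2 mg/L

Mass balance: 426.0·0 + 50.30·Cₑ = 476.3·6.040
→ Cₑ = (476.3·6.040 − 426.0·0) / 50.30 = 57.19 mg/L.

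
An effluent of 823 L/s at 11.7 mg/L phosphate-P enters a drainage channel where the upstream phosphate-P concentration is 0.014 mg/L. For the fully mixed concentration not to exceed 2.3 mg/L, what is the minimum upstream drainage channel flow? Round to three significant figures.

Set C_mix = 2.3: (Q·0.01400 + 823.0·11.70) / (Q + 823.0) = 2.3
→ Q = 823.0·(11.70 − 2.3)/(2.3 − 0.01400) = 3384 L/s.

3380 L/s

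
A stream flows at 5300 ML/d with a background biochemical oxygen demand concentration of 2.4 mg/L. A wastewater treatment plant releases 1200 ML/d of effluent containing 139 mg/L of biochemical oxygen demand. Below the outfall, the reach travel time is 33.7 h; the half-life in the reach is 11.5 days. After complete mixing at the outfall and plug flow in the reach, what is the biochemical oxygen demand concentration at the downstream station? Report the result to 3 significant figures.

25.4 mg/L

Mixed concentration C = ΣQC/ΣQ = (5300·2.400 + 1200·139.0) / 6500 = 179500/6500 = 27.62 mg/L.
Half-life 11.5 d → k = ln 2 / 11.5 = 0.06027 d⁻¹.
First-order decay: C = 27.62·exp(−k·t) = 27.62·0.9188 = 25.38 mg/L.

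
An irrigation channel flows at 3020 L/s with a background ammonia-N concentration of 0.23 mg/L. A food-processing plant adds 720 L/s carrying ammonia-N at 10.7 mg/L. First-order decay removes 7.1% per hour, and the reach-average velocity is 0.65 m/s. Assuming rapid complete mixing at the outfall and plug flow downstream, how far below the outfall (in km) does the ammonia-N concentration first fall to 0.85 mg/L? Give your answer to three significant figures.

30.9 km

Conservation of mass: C = (3020·0.2300 + 720.0·10.70) / 3740 = 8399/3740 = 2.246 mg/L.
7.1%/h lost → k = −ln(1 − 0.071) = 0.07365 h⁻¹.
Set 2.246·exp(−k·t) = 0.85 → t = ln(2.246/0.85)/k = 47490 s = 13.19 h.
Distance = v·t = 0.65·47490 = 30870 m = 30.87 km.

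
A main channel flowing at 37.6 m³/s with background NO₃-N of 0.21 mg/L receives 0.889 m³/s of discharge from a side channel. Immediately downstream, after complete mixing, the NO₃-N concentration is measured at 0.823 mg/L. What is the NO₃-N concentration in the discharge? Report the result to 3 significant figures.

26.7 mg/L

Mass balance: 37.60·0.2100 + 0.8890·Cₑ = 38.49·0.8230
→ Cₑ = (38.49·0.8230 − 37.60·0.2100) / 0.8890 = 26.75 mg/L.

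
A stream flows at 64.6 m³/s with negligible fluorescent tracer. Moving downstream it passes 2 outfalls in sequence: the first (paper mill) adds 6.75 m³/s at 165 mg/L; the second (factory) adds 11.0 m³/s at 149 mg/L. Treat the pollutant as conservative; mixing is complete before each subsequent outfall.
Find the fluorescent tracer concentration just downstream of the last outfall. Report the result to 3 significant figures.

After outfall 1: Q = 64.60 + 6.750 = 71.35 m³/s; C = (64.60·0 + 6.750·165.0)/71.35 = 15.61 mg/L.
After outfall 2: Q = 71.35 + 11.00 = 82.35 m³/s; C = (71.35·15.61 + 11.00·149.0)/82.35 = 33.43 mg/L.

33.4 mg/L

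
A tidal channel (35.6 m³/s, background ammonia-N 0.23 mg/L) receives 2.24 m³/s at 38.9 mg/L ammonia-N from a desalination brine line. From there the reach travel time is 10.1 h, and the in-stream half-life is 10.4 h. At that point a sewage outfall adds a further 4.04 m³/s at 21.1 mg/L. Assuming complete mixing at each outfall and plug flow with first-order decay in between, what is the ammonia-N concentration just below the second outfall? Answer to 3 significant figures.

Conservation of mass: C = (35.60·0.2300 + 2.240·38.90) / 37.84 = 95.32/37.84 = 2.519 mg/L; combined flow 37.84 m³/s.
Half-life 10.4 h → k = ln 2 / 10.4 = 0.06665 h⁻¹ = 1.600 d⁻¹.
Decay over the reach: 2.519·exp(−kt) = 2.519·0.5101 = 1.285 mg/L.
Second outfall: C = (37.84·1.285 + 4.040·21.10)/41.88 = 3.196 mg/L.

3.20 mg/L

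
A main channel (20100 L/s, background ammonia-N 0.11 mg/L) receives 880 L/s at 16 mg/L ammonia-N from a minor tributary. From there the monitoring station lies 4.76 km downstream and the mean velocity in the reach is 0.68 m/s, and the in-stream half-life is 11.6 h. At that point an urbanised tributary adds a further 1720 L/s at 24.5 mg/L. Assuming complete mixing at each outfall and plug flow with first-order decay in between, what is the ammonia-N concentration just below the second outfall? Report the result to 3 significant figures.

2.50 mg/L

Flow-weighted average: C = (20100·0.1100 + 880.0·16.00) / 20980 = 16290/20980 = 0.7765 mg/L; combined flow 20980 L/s.
Travel time t = 4.76·1000 / 0.68 = 7000 s = 1.944 h.
Half-life 11.6 h → k = ln 2 / 11.6 = 0.05975 h⁻¹ = 1.434 d⁻¹.
After decay, C = 0.7765 × e^(−kt) = 0.7765 × 0.8903 = 0.6913 mg/L.
At the second outfall, C = (20980·0.6913 + 1720·24.50) / (20980 + 1720) = 2.495 mg/L.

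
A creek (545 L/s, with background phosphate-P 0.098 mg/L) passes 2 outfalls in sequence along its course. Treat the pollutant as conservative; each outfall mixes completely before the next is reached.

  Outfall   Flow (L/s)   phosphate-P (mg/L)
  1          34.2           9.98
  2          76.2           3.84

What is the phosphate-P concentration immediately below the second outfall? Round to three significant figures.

Below outfall 1: Q → 579.2 L/s, C = (545.0·0.09800 + 34.20·9.980)/579.2 = 0.6815 mg/L.
Below outfall 2: Q → 655.4 L/s, C = (579.2·0.6815 + 76.20·3.840)/655.4 = 1.049 mg/L.

1.05 mg/L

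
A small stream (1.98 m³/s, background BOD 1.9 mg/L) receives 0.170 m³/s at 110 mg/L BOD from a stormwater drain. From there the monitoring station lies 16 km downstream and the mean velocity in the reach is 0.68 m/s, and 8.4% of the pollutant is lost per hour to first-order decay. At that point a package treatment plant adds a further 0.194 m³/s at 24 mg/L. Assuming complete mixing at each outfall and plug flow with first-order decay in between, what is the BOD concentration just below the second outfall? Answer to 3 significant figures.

7.39 mg/L

Mixed concentration C = ΣQC/ΣQ = (1.980·1.900 + 0.1700·110.0) / 2.150 = 22.46/2.150 = 10.45 mg/L; combined flow 2.150 m³/s.
Travel time t = 16·1000 / 0.68 = 23530 s = 6.536 h.
8.4%/h lost → k = −ln(1 − 0.084) = 0.08774 h⁻¹.
After decay, C = 10.45 × e^(−kt) = 10.45 × 0.5636 = 5.888 mg/L.
At the second outfall, C = (2.150·5.888 + 0.1940·24.00) / (2.150 + 0.1940) = 7.387 mg/L.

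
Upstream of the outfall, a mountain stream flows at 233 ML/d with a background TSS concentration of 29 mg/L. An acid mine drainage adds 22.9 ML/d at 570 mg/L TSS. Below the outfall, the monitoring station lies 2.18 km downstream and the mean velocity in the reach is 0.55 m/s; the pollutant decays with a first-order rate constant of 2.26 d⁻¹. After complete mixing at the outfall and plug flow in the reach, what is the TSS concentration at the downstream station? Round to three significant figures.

69.8 mg/L

Conservation of mass: C = (233.0·29.00 + 22.90·570.0) / 255.9 = 19810/255.9 = 77.41 mg/L.
Travel time t = 2.18·1000 / 0.55 = 3964 s = 1.101 h.
After decay, C = 77.41 × e^(−kt) = 77.41 × 0.9015 = 69.79 mg/L.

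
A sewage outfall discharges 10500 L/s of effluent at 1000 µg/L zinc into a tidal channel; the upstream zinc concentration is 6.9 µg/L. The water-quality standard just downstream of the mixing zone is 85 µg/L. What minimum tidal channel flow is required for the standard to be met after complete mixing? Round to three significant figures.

123000 L/s

Set C_mix = 85: (Q·6.900 + 10500·1000) / (Q + 10500) = 85
→ Q = 10500·(1000 − 85)/(85 − 6.900) = 123000 L/s.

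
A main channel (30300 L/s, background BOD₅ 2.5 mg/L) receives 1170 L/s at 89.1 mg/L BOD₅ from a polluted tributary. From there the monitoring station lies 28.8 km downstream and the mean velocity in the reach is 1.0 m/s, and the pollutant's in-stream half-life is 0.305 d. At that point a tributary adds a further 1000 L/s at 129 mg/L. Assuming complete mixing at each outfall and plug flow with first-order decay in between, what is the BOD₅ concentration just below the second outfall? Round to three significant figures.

6.57 mg/L

Mixed concentration C = ΣQC/ΣQ = (30300·2.500 + 1170·89.10) / 31470 = 180000/31470 = 5.720 mg/L; combined flow 31470 L/s.
Travel time t = 28.8·1000 / 1.0 = 28800 s = 8.000 h.
Half-life 0.305 d → k = ln 2 / 0.305 = 2.273 d⁻¹.
Applying C = C₀e^(−kt): 5.720 × 0.4688 = 2.681 mg/L.
At the second outfall, C = (31470·2.681 + 1000·129.0) / (31470 + 1000) = 6.572 mg/L.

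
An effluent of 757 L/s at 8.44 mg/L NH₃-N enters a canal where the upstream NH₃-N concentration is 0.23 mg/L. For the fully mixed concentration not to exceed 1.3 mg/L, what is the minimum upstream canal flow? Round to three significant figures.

Set C_mix = 1.3: (Q·0.2300 + 757.0·8.440) / (Q + 757.0) = 1.3
→ Q = 757.0·(8.440 − 1.3)/(1.3 − 0.2300) = 5051 L/s.

5050 L/s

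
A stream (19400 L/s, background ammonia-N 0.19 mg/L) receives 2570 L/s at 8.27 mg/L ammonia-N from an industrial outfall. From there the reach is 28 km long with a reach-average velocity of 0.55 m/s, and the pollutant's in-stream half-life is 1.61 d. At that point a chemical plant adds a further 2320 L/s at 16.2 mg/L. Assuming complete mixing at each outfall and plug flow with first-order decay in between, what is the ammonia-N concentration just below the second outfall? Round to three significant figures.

2.34 mg/L

Mixed concentration C = ΣQC/ΣQ = (19400·0.1900 + 2570·8.270) / 21970 = 24940/21970 = 1.135 mg/L; combined flow 21970 L/s.
Travel time t = 28·1000 / 0.55 = 50910 s = 14.14 h.
Half-life 1.61 d → k = ln 2 / 1.61 = 0.4305 d⁻¹.
After decay, C = 1.135 × e^(−kt) = 1.135 × 0.7759 = 0.8808 mg/L.
Second outfall: C = (21970·0.8808 + 2320·16.20)/24290 = 2.344 mg/L.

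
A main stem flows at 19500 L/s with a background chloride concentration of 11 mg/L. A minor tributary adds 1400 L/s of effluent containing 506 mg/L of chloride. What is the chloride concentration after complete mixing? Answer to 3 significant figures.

After mixing, C = (19500·11.00 + 1400·506.0) / 20900 = 922900/20900 = 44.16 mg/L.

44.2 mg/L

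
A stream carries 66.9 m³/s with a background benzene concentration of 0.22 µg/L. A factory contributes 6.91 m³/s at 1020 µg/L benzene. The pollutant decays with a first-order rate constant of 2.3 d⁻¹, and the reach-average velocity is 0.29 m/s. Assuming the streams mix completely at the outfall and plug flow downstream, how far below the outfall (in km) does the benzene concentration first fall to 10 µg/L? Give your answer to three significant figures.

24.6 km

Conservation of mass: C = (66.90·0.2200 + 6.910·1020) / 73.81 = 7063/73.81 = 95.69 µg/L.
Set 95.69·exp(−k·t) = 10 → t = ln(95.69/10)/k = 84840 s = 23.57 h.
Distance = v·t = 0.29·84840 = 24600 m = 24.60 km.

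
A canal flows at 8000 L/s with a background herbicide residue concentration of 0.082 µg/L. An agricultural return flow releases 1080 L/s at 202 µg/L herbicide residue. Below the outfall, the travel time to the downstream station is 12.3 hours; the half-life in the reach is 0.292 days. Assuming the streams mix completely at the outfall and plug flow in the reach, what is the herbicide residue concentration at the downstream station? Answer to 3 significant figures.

Mass balance: C = (8000·0.08200 + 1080·202.0) / 9080 = 218800/9080 = 24.10 µg/L.
Half-life 0.292 d → k = ln 2 / 0.292 = 2.374 d⁻¹.
Decay over the reach: 24.10·exp(−kt) = 24.10·0.2962 = 7.139 µg/L.

7.14 µg/L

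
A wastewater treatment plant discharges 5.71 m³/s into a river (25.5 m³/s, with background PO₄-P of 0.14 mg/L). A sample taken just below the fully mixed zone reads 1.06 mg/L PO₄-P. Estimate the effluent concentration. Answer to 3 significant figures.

5.17 mg/L

Mass balance: 25.50·0.1400 + 5.710·Cₑ = 31.21·1.060
→ Cₑ = (31.21·1.060 − 25.50·0.1400) / 5.710 = 5.169 mg/L.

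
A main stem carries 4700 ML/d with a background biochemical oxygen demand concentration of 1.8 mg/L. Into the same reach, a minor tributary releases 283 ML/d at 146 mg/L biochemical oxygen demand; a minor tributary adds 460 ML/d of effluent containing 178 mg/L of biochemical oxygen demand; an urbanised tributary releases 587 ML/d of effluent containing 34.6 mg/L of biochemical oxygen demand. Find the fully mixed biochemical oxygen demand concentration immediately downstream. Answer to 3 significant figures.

Mass balance: C = (4700·1.800 + 283.0·146.0 + 460.0·178.0 + 587.0·34.60) / 6030 = 152000/6030 = 25.20 mg/L.

25.2 mg/L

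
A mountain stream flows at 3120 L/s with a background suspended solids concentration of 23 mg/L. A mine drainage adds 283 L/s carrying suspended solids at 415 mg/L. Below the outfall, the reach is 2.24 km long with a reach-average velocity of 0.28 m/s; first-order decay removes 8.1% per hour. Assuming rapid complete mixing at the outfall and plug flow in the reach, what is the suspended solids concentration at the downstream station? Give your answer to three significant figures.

Flow-weighted average: C = (3120·23.00 + 283.0·415.0) / 3403 = 189200/3403 = 55.60 mg/L.
Travel time t = 2.24·1000 / 0.28 = 8000 s = 2.222 h.
8.1%/h lost → k = −ln(1 − 0.081) = 0.08447 h⁻¹.
After decay, C = 55.60 × e^(−kt) = 55.60 × 0.8289 = 46.08 mg/L.

46.1 mg/L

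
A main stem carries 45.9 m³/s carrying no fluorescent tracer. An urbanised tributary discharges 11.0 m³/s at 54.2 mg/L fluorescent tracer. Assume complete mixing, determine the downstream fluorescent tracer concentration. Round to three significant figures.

10.5 mg/L

Mass balance: C = (45.90·0 + 11.00·54.20) / 56.90 = 596.2/56.90 = 10.48 mg/L.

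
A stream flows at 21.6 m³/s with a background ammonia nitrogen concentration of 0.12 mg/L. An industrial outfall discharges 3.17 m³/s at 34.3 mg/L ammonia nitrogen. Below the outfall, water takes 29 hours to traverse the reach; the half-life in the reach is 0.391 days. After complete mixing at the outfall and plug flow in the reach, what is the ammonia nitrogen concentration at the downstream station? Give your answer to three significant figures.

Flow-weighted average: C = (21.60·0.1200 + 3.170·34.30) / 24.77 = 111.3/24.77 = 4.494 mg/L.
Half-life 0.391 d → k = ln 2 / 0.391 = 1.773 d⁻¹.
Decay over the reach: 4.494·exp(−kt) = 4.494·0.1174 = 0.5277 mg/L.

0.528 mg/L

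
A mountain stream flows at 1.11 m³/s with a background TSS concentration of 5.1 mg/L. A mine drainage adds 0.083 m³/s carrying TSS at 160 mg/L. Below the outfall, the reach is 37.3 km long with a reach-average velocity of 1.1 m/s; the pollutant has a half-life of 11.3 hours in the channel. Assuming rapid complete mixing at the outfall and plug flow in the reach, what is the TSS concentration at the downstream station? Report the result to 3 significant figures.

After mixing, C = (1.110·5.100 + 0.08300·160.0) / 1.193 = 18.94/1.193 = 15.88 mg/L.
Travel time t = 37.3·1000 / 1.1 = 33910 s = 9.419 h.
Half-life 11.3 h → k = ln 2 / 11.3 = 0.06134 h⁻¹ = 1.472 d⁻¹.
Decay over the reach: 15.88·exp(−kt) = 15.88·0.5611 = 8.909 mg/L.

8.91 mg/L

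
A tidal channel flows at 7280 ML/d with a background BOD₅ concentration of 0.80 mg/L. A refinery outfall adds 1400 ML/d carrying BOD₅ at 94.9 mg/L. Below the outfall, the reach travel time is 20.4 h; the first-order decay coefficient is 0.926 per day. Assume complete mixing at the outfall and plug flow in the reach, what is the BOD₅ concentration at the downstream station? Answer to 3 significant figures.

7.27 mg/L

Mixed concentration C = ΣQC/ΣQ = (7280·0.8000 + 1400·94.90) / 8680 = 138700/8680 = 15.98 mg/L.
First-order decay: C = 15.98·exp(−k·t) = 15.98·0.4552 = 7.272 mg/L.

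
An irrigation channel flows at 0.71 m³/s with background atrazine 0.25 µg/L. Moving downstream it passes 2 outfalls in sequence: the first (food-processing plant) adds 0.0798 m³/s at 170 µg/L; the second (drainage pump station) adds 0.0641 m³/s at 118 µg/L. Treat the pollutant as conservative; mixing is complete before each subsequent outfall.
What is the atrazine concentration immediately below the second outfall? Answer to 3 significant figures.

25.0 µg/L

Outfall 1: combined Q = 0.7898 m³/s; C = (0.7100·0.2500 + 0.07980·170.0)/0.7898 = 17.40 µg/L.
Outfall 2: combined Q = 0.8539 m³/s; C = (0.7898·17.40 + 0.06410·118.0)/0.8539 = 24.95 µg/L.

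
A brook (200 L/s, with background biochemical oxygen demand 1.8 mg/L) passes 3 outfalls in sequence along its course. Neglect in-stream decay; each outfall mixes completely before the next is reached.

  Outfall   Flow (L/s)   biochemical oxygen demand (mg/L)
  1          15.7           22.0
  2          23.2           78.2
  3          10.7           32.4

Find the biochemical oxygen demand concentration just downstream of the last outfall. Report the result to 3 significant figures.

11.5 mg/L

After outfall 1: Q = 200.0 + 15.70 = 215.7 L/s; C = (200.0·1.800 + 15.70·22.00)/215.7 = 3.270 mg/L.
After outfall 2: Q = 215.7 + 23.20 = 238.9 L/s; C = (215.7·3.270 + 23.20·78.20)/238.9 = 10.55 mg/L.
After outfall 3: Q = 238.9 + 10.70 = 249.6 L/s; C = (238.9·10.55 + 10.70·32.40)/249.6 = 11.48 mg/L.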